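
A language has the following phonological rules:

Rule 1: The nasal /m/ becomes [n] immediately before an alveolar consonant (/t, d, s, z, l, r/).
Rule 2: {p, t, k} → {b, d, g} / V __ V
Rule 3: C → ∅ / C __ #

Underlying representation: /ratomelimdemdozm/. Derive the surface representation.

radomelindendoz

Rule 1 (nasal place assimilation): /m/ precedes the alveolar consonant /d/, so it assimilates in place to [n]. /m/ precedes the alveolar consonant /d/, so it assimilates in place to [n]. /ratomelimdemdozm/ → ratomelindendozm.
Rule 2 (intervocalic voicing): /t/ is a voiceless stop between vowels /a/ and /o/, so it voices to [d]. /ratomelindendozm/ → radomelindendozm.
Rule 3 (final cluster simplification): /m/ is the second consonant of a word-final cluster /zm/, so it deletes. /radomelindendozm/ → radomelindendoz.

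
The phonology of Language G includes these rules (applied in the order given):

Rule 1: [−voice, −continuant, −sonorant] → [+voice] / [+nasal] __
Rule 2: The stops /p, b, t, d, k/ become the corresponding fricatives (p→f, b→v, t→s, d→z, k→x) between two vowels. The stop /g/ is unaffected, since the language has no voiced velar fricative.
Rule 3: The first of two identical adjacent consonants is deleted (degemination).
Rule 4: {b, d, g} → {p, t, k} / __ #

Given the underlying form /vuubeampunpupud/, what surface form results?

Rule 1 (post-nasal voicing): /p/ is a voiceless stop immediately after the nasal /m/, so it voices to [b]. /p/ is a voiceless stop immediately after the nasal /n/, so it voices to [b]. /vuubeampunpupud/ → vuubeambunbupud.
Rule 2 (intervocalic spirantization): /b/ is a stop between vowels /u/ and /e/, so it spirantizes to the fricative [v]. /p/ is a stop between vowels /u/ and /u/, so it spirantizes to the fricative [f]. /vuubeambunbupud/ → vuuveambunbufud.
Rule 3 (degemination): no segment meets the environment; /vuuveambunbufud/ is unchanged.
Rule 4 (final devoicing): /d/ is a voiced stop in word-final position, so it devoices to [t]. /vuuveambunbufud/ → vuuveambunbufut.

vuuveambunbufut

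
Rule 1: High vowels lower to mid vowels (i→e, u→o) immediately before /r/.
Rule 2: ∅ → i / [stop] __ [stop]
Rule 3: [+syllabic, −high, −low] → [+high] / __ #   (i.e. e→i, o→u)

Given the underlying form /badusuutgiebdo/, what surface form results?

badusuutigiebidu

Rule 1 (pre-rhotic lowering): no segment meets the environment; /badusuutgiebdo/ is unchanged.
Rule 2 (stop-cluster i-epenthesis): /t/ and /g/ form a stop–stop cluster, so [i] is inserted between them. /b/ and /d/ form a stop–stop cluster, so [i] is inserted between them. /badusuutgiebdo/ → badusuutigiebido.
Rule 3 (final vowel raising): /o/ is a mid vowel in word-final position, so it raises to [u]. /badusuutigiebido/ → badusuutigiebidu.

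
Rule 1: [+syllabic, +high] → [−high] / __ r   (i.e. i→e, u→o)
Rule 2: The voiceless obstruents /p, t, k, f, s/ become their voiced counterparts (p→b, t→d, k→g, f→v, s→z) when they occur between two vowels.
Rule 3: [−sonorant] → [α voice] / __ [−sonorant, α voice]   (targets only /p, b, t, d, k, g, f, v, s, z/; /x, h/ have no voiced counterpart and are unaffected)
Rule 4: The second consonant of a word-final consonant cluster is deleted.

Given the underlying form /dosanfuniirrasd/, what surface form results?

dozanfunierraz

Rule 1 (pre-rhotic lowering): /i/ is a high vowel immediately before /r/, so it lowers to [e]. /dosanfuniirrasd/ → dosanfunierrasd.
Rule 2 (intervocalic voicing): /s/ is a voiceless obstruent between vowels /o/ and /a/, so it voices to [z]. /dosanfunierrasd/ → dozanfunierrasd.
Rule 3 (regressive voicing assimilation): /s/ precedes the voiced obstruent /d/, so it voices to [z] by assimilation. /dozanfunierrasd/ → dozanfunierrazd.
Rule 4 (final cluster simplification): /d/ is the second consonant of a word-final cluster /zd/, so it deletes. /dozanfunierrazd/ → dozanfunierraz.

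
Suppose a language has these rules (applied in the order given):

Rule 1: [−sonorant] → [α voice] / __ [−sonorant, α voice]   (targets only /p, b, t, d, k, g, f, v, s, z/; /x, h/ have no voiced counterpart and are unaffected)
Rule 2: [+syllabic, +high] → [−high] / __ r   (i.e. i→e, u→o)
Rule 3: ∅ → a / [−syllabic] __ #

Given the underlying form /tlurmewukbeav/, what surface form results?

tlormewugbeava

Rule 1 (regressive voicing assimilation): /k/ precedes the voiced obstruent /b/, so it voices to [g] by assimilation. /tlurmewukbeav/ → tlurmewugbeav.
Rule 2 (pre-rhotic lowering): /u/ is a high vowel immediately before /r/, so it lowers to [o]. /tlurmewugbeav/ → tlormewugbeav.
Rule 3 (final a-epenthesis): the form ends in the consonant /v/, so [a] is inserted word-finally. /tlormewugbeav/ → tlormewugbeava.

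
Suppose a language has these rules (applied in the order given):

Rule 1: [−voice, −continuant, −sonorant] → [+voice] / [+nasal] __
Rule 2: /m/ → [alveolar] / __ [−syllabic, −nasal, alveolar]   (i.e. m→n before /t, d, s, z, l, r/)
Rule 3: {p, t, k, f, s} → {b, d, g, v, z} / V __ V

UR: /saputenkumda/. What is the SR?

sabudengunda

Rule 1 (post-nasal voicing): /k/ is a voiceless stop immediately after the nasal /n/, so it voices to [g]. /saputenkumda/ → saputengumda.
Rule 2 (nasal place assimilation): /m/ precedes the alveolar consonant /d/, so it assimilates in place to [n]. /saputengumda/ → saputengunda.
Rule 3 (intervocalic voicing): /p/ is a voiceless obstruent between vowels /a/ and /u/, so it voices to [b]. /t/ is a voiceless obstruent between vowels /u/ and /e/, so it voices to [d]. /saputengunda/ → sabudengunda.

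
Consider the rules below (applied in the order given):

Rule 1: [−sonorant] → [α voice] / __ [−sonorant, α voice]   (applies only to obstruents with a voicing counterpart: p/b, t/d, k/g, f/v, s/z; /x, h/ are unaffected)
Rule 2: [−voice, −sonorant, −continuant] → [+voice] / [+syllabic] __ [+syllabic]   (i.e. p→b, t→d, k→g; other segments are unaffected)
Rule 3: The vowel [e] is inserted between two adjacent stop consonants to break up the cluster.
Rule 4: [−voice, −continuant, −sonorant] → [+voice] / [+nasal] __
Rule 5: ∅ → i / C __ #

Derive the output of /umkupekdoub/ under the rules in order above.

umgubegedoubi

Rule 1 (regressive voicing assimilation): /k/ precedes the voiced obstruent /d/, so it voices to [g] by assimilation. /umkupekdoub/ → umkupegdoub.
Rule 2 (intervocalic voicing): /p/ is a voiceless stop between vowels /u/ and /e/, so it voices to [b]. /umkupegdoub/ → umkubegdoub.
Rule 3 (stop-cluster e-epenthesis): /g/ and /d/ form a stop–stop cluster, so [e] is inserted between them. /umkubegdoub/ → umkubegedoub.
Rule 4 (post-nasal voicing): /k/ is a voiceless stop immediately after the nasal /m/, so it voices to [g]. /umkubegedoub/ → umgubegedoub.
Rule 5 (final i-epenthesis): the form ends in the consonant /b/, so [i] is inserted word-finally. /umgubegedoub/ → umgubegedoubi.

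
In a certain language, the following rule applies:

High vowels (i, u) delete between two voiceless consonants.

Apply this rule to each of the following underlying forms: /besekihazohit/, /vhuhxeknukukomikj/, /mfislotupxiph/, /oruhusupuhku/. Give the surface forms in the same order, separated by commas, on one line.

/besekihazohit/: /i/ is a high vowel flanked by voiceless consonants /k/ and /h/, so it deletes. /i/ is a high vowel flanked by voiceless consonants /h/ and /t/, so it deletes. → [besekhazoht].
/vhuhxeknukukomikj/: /u/ is a high vowel flanked by voiceless consonants /h/ and /h/, so it deletes. /u/ is a high vowel flanked by voiceless consonants /k/ and /k/, so it deletes. → [vhhxeknukkomikj].
/mfislotupxiph/: /i/ is a high vowel flanked by voiceless consonants /f/ and /s/, so it deletes. /u/ is a high vowel flanked by voiceless consonants /t/ and /p/, so it deletes. /i/ is a high vowel flanked by voiceless consonants /x/ and /p/, so it deletes. → [mfslotpxph].
/oruhusupuhku/: /u/ is a high vowel flanked by voiceless consonants /h/ and /s/, so it deletes. /u/ is a high vowel flanked by voiceless consonants /s/ and /p/, so it deletes. /u/ is a high vowel flanked by voiceless consonants /p/ and /h/, so it deletes. → [oruhsphku].

besekhazoht, vhhxeknukkomikj, mfslotpxph, oruhsphku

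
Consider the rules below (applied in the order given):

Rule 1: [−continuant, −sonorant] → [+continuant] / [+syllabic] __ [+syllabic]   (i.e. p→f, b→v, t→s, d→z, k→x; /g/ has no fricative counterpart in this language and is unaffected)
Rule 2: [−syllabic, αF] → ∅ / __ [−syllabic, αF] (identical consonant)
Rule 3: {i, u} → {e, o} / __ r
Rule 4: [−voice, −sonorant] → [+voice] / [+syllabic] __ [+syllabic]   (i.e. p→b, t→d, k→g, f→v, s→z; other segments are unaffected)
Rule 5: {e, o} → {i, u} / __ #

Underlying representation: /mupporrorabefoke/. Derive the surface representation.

mubororavevoxi

Rule 1 (intervocalic spirantization): /b/ is a stop between vowels /a/ and /e/, so it spirantizes to the fricative [v]. /k/ is a stop between vowels /o/ and /e/, so it spirantizes to the fricative [x]. /mupporrorabefoke/ → mupporroravefoxe.
Rule 2 (degemination): /pp/ is a geminate; the first /p/ deletes. /rr/ is a geminate; the first /r/ deletes. /mupporroravefoxe/ → mupororavefoxe.
Rule 3 (pre-rhotic lowering): no segment meets the environment; /mupororavefoxe/ is unchanged.
Rule 4 (intervocalic voicing): /p/ is a voiceless obstruent between vowels /u/ and /o/, so it voices to [b]. /f/ is a voiceless obstruent between vowels /e/ and /o/, so it voices to [v]. /mupororavefoxe/ → mubororavevoxe.
Rule 5 (final vowel raising): /e/ is a mid vowel in word-final position, so it raises to [i]. /mubororavevoxe/ → mubororavevoxi.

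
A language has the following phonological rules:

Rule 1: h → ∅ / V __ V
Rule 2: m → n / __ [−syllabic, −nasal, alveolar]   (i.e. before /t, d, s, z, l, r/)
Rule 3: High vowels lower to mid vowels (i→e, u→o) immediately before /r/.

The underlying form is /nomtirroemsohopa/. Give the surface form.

nonterroensoopa

Rule 1 (intervocalic h-deletion): /h/ occurs between vowels /o/ and /o/, so it deletes. /nomtirroemsohopa/ → nomtirroemsoopa.
Rule 2 (nasal place assimilation): /m/ precedes the alveolar consonant /t/, so it assimilates in place to [n]. /m/ precedes the alveolar consonant /s/, so it assimilates in place to [n]. /nomtirroemsoopa/ → nontirroensoopa.
Rule 3 (pre-rhotic lowering): /i/ is a high vowel immediately before /r/, so it lowers to [e]. /nontirroensoopa/ → nonterroensoopa.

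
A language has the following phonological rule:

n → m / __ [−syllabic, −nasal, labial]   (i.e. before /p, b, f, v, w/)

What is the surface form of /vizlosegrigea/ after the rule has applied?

No segment of /vizlosegrigea/ meets the structural description of the rule, so the form surfaces unchanged.

vizlosegrigea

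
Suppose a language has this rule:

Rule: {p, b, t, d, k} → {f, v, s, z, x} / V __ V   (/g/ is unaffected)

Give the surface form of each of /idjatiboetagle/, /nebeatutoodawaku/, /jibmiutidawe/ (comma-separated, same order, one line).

/idjatiboetagle/: /t/ is a stop between vowels /a/ and /i/, so it spirantizes to the fricative [s]. /b/ is a stop between vowels /i/ and /o/, so it spirantizes to the fricative [v]. /t/ is a stop between vowels /e/ and /a/, so it spirantizes to the fricative [s]. → [idjasivoesagle].
/nebeatutoodawaku/: /b/ is a stop between vowels /e/ and /e/, so it spirantizes to the fricative [v]. /t/ is a stop between vowels /a/ and /u/, so it spirantizes to the fricative [s]. /t/ is a stop between vowels /u/ and /o/, so it spirantizes to the fricative [s]. /d/ is a stop between vowels /o/ and /a/, so it spirantizes to the fricative [z]. /k/ is a stop between vowels /a/ and /u/, so it spirantizes to the fricative [x]. → [neveasusoozawaxu].
/jibmiutidawe/: /t/ is a stop between vowels /u/ and /i/, so it spirantizes to the fricative [s]. /d/ is a stop between vowels /i/ and /a/, so it spirantizes to the fricative [z]. → [jibmiusizawe].

idjasivoesagle, neveasusoozawaxu, jibmiusizawe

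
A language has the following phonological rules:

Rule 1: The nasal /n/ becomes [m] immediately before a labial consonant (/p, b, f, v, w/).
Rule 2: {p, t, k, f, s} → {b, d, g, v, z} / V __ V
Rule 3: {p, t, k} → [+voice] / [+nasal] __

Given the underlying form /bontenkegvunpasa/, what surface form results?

bondengegvumbaza

Rule 1 (nasal place assimilation): /n/ precedes the labial consonant /p/, so it assimilates in place to [m]. /bontenkegvunpasa/ → bontenkegvumpasa.
Rule 2 (intervocalic voicing): /s/ is a voiceless obstruent between vowels /a/ and /a/, so it voices to [z]. /bontenkegvumpasa/ → bontenkegvumpaza.
Rule 3 (post-nasal voicing): /t/ is a voiceless stop immediately after the nasal /n/, so it voices to [d]. /k/ is a voiceless stop immediately after the nasal /n/, so it voices to [g]. /p/ is a voiceless stop immediately after the nasal /m/, so it voices to [b]. /bontenkegvumpaza/ → bondengegvumbaza.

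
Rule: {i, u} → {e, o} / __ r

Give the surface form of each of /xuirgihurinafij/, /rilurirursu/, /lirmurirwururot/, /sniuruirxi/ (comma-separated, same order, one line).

/xuirgihurinafij/: /i/ is a high vowel immediately before /r/, so it lowers to [e]. /u/ is a high vowel immediately before /r/, so it lowers to [o]. → [xuergihorinafij].
/rilurirursu/: /u/ is a high vowel immediately before /r/, so it lowers to [o]. /i/ is a high vowel immediately before /r/, so it lowers to [e]. /u/ is a high vowel immediately before /r/, so it lowers to [o]. → [rilorerorsu].
/lirmurirwururot/: /i/ is a high vowel immediately before /r/, so it lowers to [e]. /u/ is a high vowel immediately before /r/, so it lowers to [o]. /i/ is a high vowel immediately before /r/, so it lowers to [e]. /u/ is a high vowel immediately before /r/, so it lowers to [o]. /u/ is a high vowel immediately before /r/, so it lowers to [o]. → [lermorerwororot].
/sniuruirxi/: /u/ is a high vowel immediately before /r/, so it lowers to [o]. /i/ is a high vowel immediately before /r/, so it lowers to [e]. → [snioruerxi].

xuergihorinafij, rilorerorsu, lermorerwororot, snioruerxi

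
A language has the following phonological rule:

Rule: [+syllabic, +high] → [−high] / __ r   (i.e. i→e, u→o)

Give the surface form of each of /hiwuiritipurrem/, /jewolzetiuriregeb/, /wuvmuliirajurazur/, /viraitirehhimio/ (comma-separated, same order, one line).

/hiwuiritipurrem/: /i/ is a high vowel immediately before /r/, so it lowers to [e]. /u/ is a high vowel immediately before /r/, so it lowers to [o]. → [hiwueritiporrem].
/jewolzetiuriregeb/: /u/ is a high vowel immediately before /r/, so it lowers to [o]. /i/ is a high vowel immediately before /r/, so it lowers to [e]. → [jewolzetioreregeb].
/wuvmuliirajurazur/: /i/ is a high vowel immediately before /r/, so it lowers to [e]. /u/ is a high vowel immediately before /r/, so it lowers to [o]. /u/ is a high vowel immediately before /r/, so it lowers to [o]. → [wuvmulierajorazor].
/viraitirehhimio/: /i/ is a high vowel immediately before /r/, so it lowers to [e]. /i/ is a high vowel immediately before /r/, so it lowers to [e]. → [veraiterehhimio].

hiwueritiporrem, jewolzetioreregeb, wuvmulierajorazor, veraiterehhimio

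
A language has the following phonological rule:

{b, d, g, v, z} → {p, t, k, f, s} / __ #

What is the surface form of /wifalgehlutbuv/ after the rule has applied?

/v/ is a voiced obstruent in word-final position, so it devoices to [f].
The other instances of /g/, /b/ do not occur in the required environment and remain unchanged.
Surface form: [wifalgehlutbuf].

wifalgehlutbuf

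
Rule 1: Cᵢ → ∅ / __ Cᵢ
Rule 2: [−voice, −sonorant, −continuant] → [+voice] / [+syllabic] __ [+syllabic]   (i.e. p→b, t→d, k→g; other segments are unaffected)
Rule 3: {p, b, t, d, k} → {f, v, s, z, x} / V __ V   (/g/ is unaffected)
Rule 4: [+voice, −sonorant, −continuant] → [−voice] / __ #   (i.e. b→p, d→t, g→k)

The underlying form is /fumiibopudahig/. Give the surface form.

Rule 1 (degemination): no segment meets the environment; /fumiibopudahig/ is unchanged.
Rule 2 (intervocalic voicing): /p/ is a voiceless stop between vowels /o/ and /u/, so it voices to [b]. /fumiibopudahig/ → fumiibobudahig.
Rule 3 (intervocalic spirantization): /b/ is a stop between vowels /i/ and /o/, so it spirantizes to the fricative [v]. /b/ is a stop between vowels /o/ and /u/, so it spirantizes to the fricative [v]. /d/ is a stop between vowels /u/ and /a/, so it spirantizes to the fricative [z]. /fumiibobudahig/ → fumiivovuzahig.
Rule 4 (final devoicing): /g/ is a voiced stop in word-final position, so it devoices to [k]. /fumiivovuzahig/ → fumiivovuzahik.

fumiivovuzahik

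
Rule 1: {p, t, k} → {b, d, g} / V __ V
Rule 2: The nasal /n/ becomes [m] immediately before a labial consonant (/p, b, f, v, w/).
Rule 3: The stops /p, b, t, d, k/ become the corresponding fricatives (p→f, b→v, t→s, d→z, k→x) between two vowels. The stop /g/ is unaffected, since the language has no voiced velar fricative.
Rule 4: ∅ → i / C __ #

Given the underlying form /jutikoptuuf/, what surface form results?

Rule 1 (intervocalic voicing): /t/ is a voiceless stop between vowels /u/ and /i/, so it voices to [d]. /k/ is a voiceless stop between vowels /i/ and /o/, so it voices to [g]. /jutikoptuuf/ → judigoptuuf.
Rule 2 (nasal place assimilation): no segment meets the environment; /judigoptuuf/ is unchanged.
Rule 3 (intervocalic spirantization): /d/ is a stop between vowels /u/ and /i/, so it spirantizes to the fricative [z]. /judigoptuuf/ → juzigoptuuf.
Rule 4 (final i-epenthesis): the form ends in the consonant /f/, so [i] is inserted word-finally. /juzigoptuuf/ → juzigoptuufi.

juzigoptuufi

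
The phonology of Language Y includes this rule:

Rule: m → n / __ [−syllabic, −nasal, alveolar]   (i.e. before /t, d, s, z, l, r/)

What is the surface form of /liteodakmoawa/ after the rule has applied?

liteodakmoawa

No segment of /liteodakmoawa/ meets the structural description of the rule, so the form surfaces unchanged.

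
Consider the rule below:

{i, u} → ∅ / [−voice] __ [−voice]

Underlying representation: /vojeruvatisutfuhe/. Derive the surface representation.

/i/ is a high vowel flanked by voiceless consonants /t/ and /s/, so it deletes.
/u/ is a high vowel flanked by voiceless consonants /s/ and /t/, so it deletes.
/u/ is a high vowel flanked by voiceless consonants /f/ and /h/, so it deletes.
Surface form: [vojeruvatstfhe].

vojeruvatstfhe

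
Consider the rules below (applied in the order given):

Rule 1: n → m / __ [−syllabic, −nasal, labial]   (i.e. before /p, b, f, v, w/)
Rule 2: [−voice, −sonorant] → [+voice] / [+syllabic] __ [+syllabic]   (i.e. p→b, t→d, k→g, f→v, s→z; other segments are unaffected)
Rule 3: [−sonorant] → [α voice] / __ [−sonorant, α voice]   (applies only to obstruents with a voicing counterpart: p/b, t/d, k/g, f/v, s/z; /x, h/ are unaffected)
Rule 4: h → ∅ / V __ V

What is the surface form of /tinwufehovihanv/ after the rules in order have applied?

Rule 1 (nasal place assimilation): /n/ precedes the labial consonant /w/, so it assimilates in place to [m]. /n/ precedes the labial consonant /v/, so it assimilates in place to [m]. /tinwufehovihanv/ → timwufehovihamv.
Rule 2 (intervocalic voicing): /f/ is a voiceless obstruent between vowels /u/ and /e/, so it voices to [v]. /timwufehovihamv/ → timwuvehovihamv.
Rule 3 (regressive voicing assimilation): no segment meets the environment; /timwuvehovihamv/ is unchanged.
Rule 4 (intervocalic h-deletion): /h/ occurs between vowels /e/ and /o/, so it deletes. /h/ occurs between vowels /i/ and /a/, so it deletes. /timwuvehovihamv/ → timwuveoviamv.

timwuveoviamv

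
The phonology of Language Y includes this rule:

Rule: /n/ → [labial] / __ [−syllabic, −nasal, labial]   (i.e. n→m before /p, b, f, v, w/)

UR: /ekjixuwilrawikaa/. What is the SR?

No segment of /ekjixuwilrawikaa/ meets the structural description of the rule, so the form surfaces unchanged.

ekjixuwilrawikaa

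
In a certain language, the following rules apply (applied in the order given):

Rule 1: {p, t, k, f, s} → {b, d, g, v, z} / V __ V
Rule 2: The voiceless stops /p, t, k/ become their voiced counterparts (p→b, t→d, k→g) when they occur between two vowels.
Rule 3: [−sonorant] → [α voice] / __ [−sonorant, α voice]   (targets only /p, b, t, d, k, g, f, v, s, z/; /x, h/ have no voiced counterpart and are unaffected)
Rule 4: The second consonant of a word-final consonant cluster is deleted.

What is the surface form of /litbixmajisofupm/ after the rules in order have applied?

Rule 1 (intervocalic voicing): /s/ is a voiceless obstruent between vowels /i/ and /o/, so it voices to [z]. /f/ is a voiceless obstruent between vowels /o/ and /u/, so it voices to [v]. /litbixmajisofupm/ → litbixmajizovupm.
Rule 2 (intervocalic voicing): no segment meets the environment; /litbixmajizovupm/ is unchanged.
Rule 3 (regressive voicing assimilation): /t/ precedes the voiced obstruent /b/, so it voices to [d] by assimilation. /litbixmajizovupm/ → lidbixmajizovupm.
Rule 4 (final cluster simplification): /m/ is the second consonant of a word-final cluster /pm/, so it deletes. /lidbixmajizovupm/ → lidbixmajizovup.

lidbixmajizovup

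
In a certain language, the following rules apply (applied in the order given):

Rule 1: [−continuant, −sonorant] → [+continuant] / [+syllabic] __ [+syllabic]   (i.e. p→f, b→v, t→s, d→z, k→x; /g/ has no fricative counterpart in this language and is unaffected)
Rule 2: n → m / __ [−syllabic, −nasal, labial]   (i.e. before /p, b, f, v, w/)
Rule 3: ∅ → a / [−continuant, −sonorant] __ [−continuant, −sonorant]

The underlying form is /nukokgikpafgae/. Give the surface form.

nuxokagikapafgae

Rule 1 (intervocalic spirantization): /k/ is a stop between vowels /u/ and /o/, so it spirantizes to the fricative [x]. /nukokgikpafgae/ → nuxokgikpafgae.
Rule 2 (nasal place assimilation): no segment meets the environment; /nuxokgikpafgae/ is unchanged.
Rule 3 (stop-cluster a-epenthesis): /k/ and /g/ form a stop–stop cluster, so [a] is inserted between them. /k/ and /p/ form a stop–stop cluster, so [a] is inserted between them. /nuxokgikpafgae/ → nuxokagikapafgae.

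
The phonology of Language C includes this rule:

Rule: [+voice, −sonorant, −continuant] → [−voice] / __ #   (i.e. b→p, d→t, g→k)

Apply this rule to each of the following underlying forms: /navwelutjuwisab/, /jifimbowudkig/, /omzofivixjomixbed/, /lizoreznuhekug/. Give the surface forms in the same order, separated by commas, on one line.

navwelutjuwisap, jifimbowudkik, omzofivixjomixbet, lizoreznuhekuk

/navwelutjuwisab/: /b/ is a voiced stop in word-final position, so it devoices to [p]. → [navwelutjuwisap].
/jifimbowudkig/: /g/ is a voiced stop in word-final position, so it devoices to [k]. → [jifimbowudkik].
/omzofivixjomixbed/: /d/ is a voiced stop in word-final position, so it devoices to [t]. → [omzofivixjomixbet].
/lizoreznuhekug/: /g/ is a voiced stop in word-final position, so it devoices to [k]. → [lizoreznuhekuk].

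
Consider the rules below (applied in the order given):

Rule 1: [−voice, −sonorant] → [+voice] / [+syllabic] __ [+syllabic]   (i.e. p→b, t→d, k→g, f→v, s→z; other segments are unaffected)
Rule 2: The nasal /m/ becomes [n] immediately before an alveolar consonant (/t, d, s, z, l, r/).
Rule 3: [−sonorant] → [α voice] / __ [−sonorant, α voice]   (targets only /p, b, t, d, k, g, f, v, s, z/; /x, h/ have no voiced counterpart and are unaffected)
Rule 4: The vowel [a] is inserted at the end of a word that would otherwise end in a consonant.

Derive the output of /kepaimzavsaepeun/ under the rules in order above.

kebainzafsaebeuna

Rule 1 (intervocalic voicing): /p/ is a voiceless obstruent between vowels /e/ and /a/, so it voices to [b]. /p/ is a voiceless obstruent between vowels /e/ and /e/, so it voices to [b]. /kepaimzavsaepeun/ → kebaimzavsaebeun.
Rule 2 (nasal place assimilation): /m/ precedes the alveolar consonant /z/, so it assimilates in place to [n]. /kebaimzavsaebeun/ → kebainzavsaebeun.
Rule 3 (regressive voicing assimilation): /v/ precedes the voiceless obstruent /s/, so it devoices to [f] by assimilation. /kebainzavsaebeun/ → kebainzafsaebeun.
Rule 4 (final a-epenthesis): the form ends in the consonant /n/, so [a] is inserted word-finally. /kebainzafsaebeun/ → kebainzafsaebeuna.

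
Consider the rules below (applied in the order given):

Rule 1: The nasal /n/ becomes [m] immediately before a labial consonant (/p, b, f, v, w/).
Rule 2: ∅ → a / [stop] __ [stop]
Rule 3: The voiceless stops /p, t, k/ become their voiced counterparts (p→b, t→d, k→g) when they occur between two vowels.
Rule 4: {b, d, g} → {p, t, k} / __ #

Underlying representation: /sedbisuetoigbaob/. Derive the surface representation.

Rule 1 (nasal place assimilation): no segment meets the environment; /sedbisuetoigbaob/ is unchanged.
Rule 2 (stop-cluster a-epenthesis): /d/ and /b/ form a stop–stop cluster, so [a] is inserted between them. /g/ and /b/ form a stop–stop cluster, so [a] is inserted between them. /sedbisuetoigbaob/ → sedabisuetoigabaob.
Rule 3 (intervocalic voicing): /t/ is a voiceless stop between vowels /e/ and /o/, so it voices to [d]. /sedabisuetoigabaob/ → sedabisuedoigabaob.
Rule 4 (final devoicing): /b/ is a voiced stop in word-final position, so it devoices to [p]. /sedabisuedoigabaob/ → sedabisuedoigabaop.

sedabisuedoigabaop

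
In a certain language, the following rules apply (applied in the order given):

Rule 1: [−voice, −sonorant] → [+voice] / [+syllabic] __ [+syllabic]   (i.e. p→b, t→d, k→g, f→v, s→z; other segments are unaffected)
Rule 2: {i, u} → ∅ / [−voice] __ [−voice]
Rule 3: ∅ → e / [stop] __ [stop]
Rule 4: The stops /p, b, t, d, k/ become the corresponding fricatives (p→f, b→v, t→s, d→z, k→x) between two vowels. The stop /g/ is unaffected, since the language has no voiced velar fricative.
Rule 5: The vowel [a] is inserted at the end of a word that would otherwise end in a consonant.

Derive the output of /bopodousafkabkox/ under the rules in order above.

Rule 1 (intervocalic voicing): /p/ is a voiceless obstruent between vowels /o/ and /o/, so it voices to [b]. /s/ is a voiceless obstruent between vowels /u/ and /a/, so it voices to [z]. /bopodousafkabkox/ → bobodouzafkabkox.
Rule 2 (high vowel syncope): no segment meets the environment; /bobodouzafkabkox/ is unchanged.
Rule 3 (stop-cluster e-epenthesis): /b/ and /k/ form a stop–stop cluster, so [e] is inserted between them. /bobodouzafkabkox/ → bobodouzafkabekox.
Rule 4 (intervocalic spirantization): /b/ is a stop between vowels /o/ and /o/, so it spirantizes to the fricative [v]. /d/ is a stop between vowels /o/ and /o/, so it spirantizes to the fricative [z]. /b/ is a stop between vowels /a/ and /e/, so it spirantizes to the fricative [v]. /k/ is a stop between vowels /e/ and /o/, so it spirantizes to the fricative [x]. /bobodouzafkabekox/ → bovozouzafkavexox.
Rule 5 (final a-epenthesis): the form ends in the consonant /x/, so [a] is inserted word-finally. /bovozouzafkavexox/ → bovozouzafkavexoxa.

bovozouzafkavexoxa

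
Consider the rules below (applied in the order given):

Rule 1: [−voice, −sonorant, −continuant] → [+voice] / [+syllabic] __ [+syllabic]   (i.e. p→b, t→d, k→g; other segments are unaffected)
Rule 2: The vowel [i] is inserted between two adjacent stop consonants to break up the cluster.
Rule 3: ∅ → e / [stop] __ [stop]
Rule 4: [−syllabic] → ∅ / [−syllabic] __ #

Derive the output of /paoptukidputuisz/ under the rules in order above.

Rule 1 (intervocalic voicing): /k/ is a voiceless stop between vowels /u/ and /i/, so it voices to [g]. /t/ is a voiceless stop between vowels /u/ and /u/, so it voices to [d]. /paoptukidputuisz/ → paoptugidpuduisz.
Rule 2 (stop-cluster i-epenthesis): /p/ and /t/ form a stop–stop cluster, so [i] is inserted between them. /d/ and /p/ form a stop–stop cluster, so [i] is inserted between them. /paoptugidpuduisz/ → paopitugidipuduisz.
Rule 3 (stop-cluster e-epenthesis): no segment meets the environment; /paopitugidipuduisz/ is unchanged.
Rule 4 (final cluster simplification): /z/ is the second consonant of a word-final cluster /sz/, so it deletes. /paopitugidipuduisz/ → paopitugidipuduis.

paopitugidipuduis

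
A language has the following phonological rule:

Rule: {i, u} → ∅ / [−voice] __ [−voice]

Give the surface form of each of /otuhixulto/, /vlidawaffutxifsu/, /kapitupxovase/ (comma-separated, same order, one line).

othxulto, vlidawafftxfsu, kaptpxovase

/otuhixulto/: /u/ is a high vowel flanked by voiceless consonants /t/ and /h/, so it deletes. /i/ is a high vowel flanked by voiceless consonants /h/ and /x/, so it deletes. → [othxulto].
/vlidawaffutxifsu/: /u/ is a high vowel flanked by voiceless consonants /f/ and /t/, so it deletes. /i/ is a high vowel flanked by voiceless consonants /x/ and /f/, so it deletes. → [vlidawafftxfsu].
/kapitupxovase/: /i/ is a high vowel flanked by voiceless consonants /p/ and /t/, so it deletes. /u/ is a high vowel flanked by voiceless consonants /t/ and /p/, so it deletes. → [kaptpxovase].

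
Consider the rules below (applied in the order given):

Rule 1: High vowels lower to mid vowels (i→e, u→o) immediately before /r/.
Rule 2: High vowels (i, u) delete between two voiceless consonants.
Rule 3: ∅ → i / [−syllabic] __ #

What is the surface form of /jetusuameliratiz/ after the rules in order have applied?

Rule 1 (pre-rhotic lowering): /i/ is a high vowel immediately before /r/, so it lowers to [e]. /jetusuameliratiz/ → jetusuameleratiz.
Rule 2 (high vowel syncope): /u/ is a high vowel flanked by voiceless consonants /t/ and /s/, so it deletes. /jetusuameleratiz/ → jetsuameleratiz.
Rule 3 (final i-epenthesis): the form ends in the consonant /z/, so [i] is inserted word-finally. /jetsuameleratiz/ → jetsuameleratizi.

jetsuameleratizi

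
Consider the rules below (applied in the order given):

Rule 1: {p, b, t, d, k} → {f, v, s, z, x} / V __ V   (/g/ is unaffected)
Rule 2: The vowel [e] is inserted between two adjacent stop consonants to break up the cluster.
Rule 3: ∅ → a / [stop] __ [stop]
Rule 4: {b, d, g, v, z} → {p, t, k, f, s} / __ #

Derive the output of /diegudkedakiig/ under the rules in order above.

diegudekezaxiik

Rule 1 (intervocalic spirantization): /d/ is a stop between vowels /e/ and /a/, so it spirantizes to the fricative [z]. /k/ is a stop between vowels /a/ and /i/, so it spirantizes to the fricative [x]. /diegudkedakiig/ → diegudkezaxiig.
Rule 2 (stop-cluster e-epenthesis): /d/ and /k/ form a stop–stop cluster, so [e] is inserted between them. /diegudkezaxiig/ → diegudekezaxiig.
Rule 3 (stop-cluster a-epenthesis): no segment meets the environment; /diegudekezaxiig/ is unchanged.
Rule 4 (final devoicing): /g/ is a voiced obstruent in word-final position, so it devoices to [k]. /diegudekezaxiig/ → diegudekezaxiik.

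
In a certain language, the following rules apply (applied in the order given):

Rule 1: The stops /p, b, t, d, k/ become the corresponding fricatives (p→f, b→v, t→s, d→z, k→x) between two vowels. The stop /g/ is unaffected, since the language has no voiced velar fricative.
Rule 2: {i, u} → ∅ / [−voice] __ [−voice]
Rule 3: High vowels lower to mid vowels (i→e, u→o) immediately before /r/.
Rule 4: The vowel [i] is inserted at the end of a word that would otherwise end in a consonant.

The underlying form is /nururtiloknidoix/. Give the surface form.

Rule 1 (intervocalic spirantization): /d/ is a stop between vowels /i/ and /o/, so it spirantizes to the fricative [z]. /nururtiloknidoix/ → nururtiloknizoix.
Rule 2 (high vowel syncope): no segment meets the environment; /nururtiloknizoix/ is unchanged.
Rule 3 (pre-rhotic lowering): /u/ is a high vowel immediately before /r/, so it lowers to [o]. /u/ is a high vowel immediately before /r/, so it lowers to [o]. /nururtiloknizoix/ → norortiloknizoix.
Rule 4 (final i-epenthesis): the form ends in the consonant /x/, so [i] is inserted word-finally. /norortiloknizoix/ → norortiloknizoixi.

norortiloknizoixi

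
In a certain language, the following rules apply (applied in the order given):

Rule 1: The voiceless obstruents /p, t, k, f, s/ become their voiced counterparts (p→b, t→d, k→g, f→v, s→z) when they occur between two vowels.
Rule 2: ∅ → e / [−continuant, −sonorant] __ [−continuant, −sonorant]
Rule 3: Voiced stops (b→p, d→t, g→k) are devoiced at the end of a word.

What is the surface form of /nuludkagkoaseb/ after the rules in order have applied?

nuludekagekoazep

Rule 1 (intervocalic voicing): /s/ is a voiceless obstruent between vowels /a/ and /e/, so it voices to [z]. /nuludkagkoaseb/ → nuludkagkoazeb.
Rule 2 (stop-cluster e-epenthesis): /d/ and /k/ form a stop–stop cluster, so [e] is inserted between them. /g/ and /k/ form a stop–stop cluster, so [e] is inserted between them. /nuludkagkoazeb/ → nuludekagekoazeb.
Rule 3 (final devoicing): /b/ is a voiced stop in word-final position, so it devoices to [p]. /nuludekagekoazeb/ → nuludekagekoazep.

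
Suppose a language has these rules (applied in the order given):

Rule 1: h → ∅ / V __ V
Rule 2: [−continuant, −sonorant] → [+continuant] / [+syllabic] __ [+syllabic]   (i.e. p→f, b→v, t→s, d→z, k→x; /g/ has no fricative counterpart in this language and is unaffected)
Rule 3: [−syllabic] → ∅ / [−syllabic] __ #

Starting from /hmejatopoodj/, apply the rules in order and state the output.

Rule 1 (intervocalic h-deletion): no segment meets the environment; /hmejatopoodj/ is unchanged.
Rule 2 (intervocalic spirantization): /t/ is a stop between vowels /a/ and /o/, so it spirantizes to the fricative [s]. /p/ is a stop between vowels /o/ and /o/, so it spirantizes to the fricative [f]. /hmejatopoodj/ → hmejasofoodj.
Rule 3 (final cluster simplification): /j/ is the second consonant of a word-final cluster /dj/, so it deletes. /hmejasofoodj/ → hmejasofood.

hmejasofood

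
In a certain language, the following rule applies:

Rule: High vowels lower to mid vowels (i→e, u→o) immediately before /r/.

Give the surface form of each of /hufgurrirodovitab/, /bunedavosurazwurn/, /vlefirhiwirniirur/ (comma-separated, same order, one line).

/hufgurrirodovitab/: /u/ is a high vowel immediately before /r/, so it lowers to [o]. /i/ is a high vowel immediately before /r/, so it lowers to [e]. → [hufgorrerodovitab].
/bunedavosurazwurn/: /u/ is a high vowel immediately before /r/, so it lowers to [o]. /u/ is a high vowel immediately before /r/, so it lowers to [o]. → [bunedavosorazworn].
/vlefirhiwirniirur/: /i/ is a high vowel immediately before /r/, so it lowers to [e]. /i/ is a high vowel immediately before /r/, so it lowers to [e]. /i/ is a high vowel immediately before /r/, so it lowers to [e]. /u/ is a high vowel immediately before /r/, so it lowers to [o]. → [vleferhiwernieror].

hufgorrerodovitab, bunedavosorazworn, vleferhiwernieror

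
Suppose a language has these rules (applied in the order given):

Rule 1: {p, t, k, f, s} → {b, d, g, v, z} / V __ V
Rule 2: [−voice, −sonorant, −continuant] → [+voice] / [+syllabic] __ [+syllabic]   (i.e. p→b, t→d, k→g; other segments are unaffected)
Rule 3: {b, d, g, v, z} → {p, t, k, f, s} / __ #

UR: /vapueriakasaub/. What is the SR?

Rule 1 (intervocalic voicing): /p/ is a voiceless obstruent between vowels /a/ and /u/, so it voices to [b]. /k/ is a voiceless obstruent between vowels /a/ and /a/, so it voices to [g]. /s/ is a voiceless obstruent between vowels /a/ and /a/, so it voices to [z]. /vapueriakasaub/ → vabueriagazaub.
Rule 2 (intervocalic voicing): no segment meets the environment; /vabueriagazaub/ is unchanged.
Rule 3 (final devoicing): /b/ is a voiced obstruent in word-final position, so it devoices to [p]. /vabueriagazaub/ → vabueriagazaup.

vabueriagazaup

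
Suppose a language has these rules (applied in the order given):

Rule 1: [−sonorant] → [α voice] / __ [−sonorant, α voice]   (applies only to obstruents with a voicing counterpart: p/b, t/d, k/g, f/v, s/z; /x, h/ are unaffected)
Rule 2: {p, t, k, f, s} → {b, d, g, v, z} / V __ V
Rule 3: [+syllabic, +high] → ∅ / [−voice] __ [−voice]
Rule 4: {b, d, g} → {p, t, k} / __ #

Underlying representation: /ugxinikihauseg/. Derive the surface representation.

Rule 1 (regressive voicing assimilation): /g/ precedes the voiceless obstruent /x/, so it devoices to [k] by assimilation. /ugxinikihauseg/ → ukxinikihauseg.
Rule 2 (intervocalic voicing): /k/ is a voiceless obstruent between vowels /i/ and /i/, so it voices to [g]. /s/ is a voiceless obstruent between vowels /u/ and /e/, so it voices to [z]. /ukxinikihauseg/ → ukxinigihauzeg.
Rule 3 (high vowel syncope): no segment meets the environment; /ukxinigihauzeg/ is unchanged.
Rule 4 (final devoicing): /g/ is a voiced stop in word-final position, so it devoices to [k]. /ukxinigihauzeg/ → ukxinigihauzek.

ukxinigihauzek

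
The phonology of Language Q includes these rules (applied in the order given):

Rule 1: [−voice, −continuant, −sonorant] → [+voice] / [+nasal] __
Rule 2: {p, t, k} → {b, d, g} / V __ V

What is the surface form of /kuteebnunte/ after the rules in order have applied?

Rule 1 (post-nasal voicing): /t/ is a voiceless stop immediately after the nasal /n/, so it voices to [d]. /kuteebnunte/ → kuteebnunde.
Rule 2 (intervocalic voicing): /t/ is a voiceless stop between vowels /u/ and /e/, so it voices to [d]. /kuteebnunde/ → kudeebnunde.

kudeebnunde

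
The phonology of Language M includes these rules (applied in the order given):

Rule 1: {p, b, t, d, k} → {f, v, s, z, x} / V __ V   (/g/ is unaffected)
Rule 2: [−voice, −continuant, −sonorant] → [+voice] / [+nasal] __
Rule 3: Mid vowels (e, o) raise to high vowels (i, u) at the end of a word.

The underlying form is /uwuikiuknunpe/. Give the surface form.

uwuixiuknunbi

Rule 1 (intervocalic spirantization): /k/ is a stop between vowels /i/ and /i/, so it spirantizes to the fricative [x]. /uwuikiuknunpe/ → uwuixiuknunpe.
Rule 2 (post-nasal voicing): /p/ is a voiceless stop immediately after the nasal /n/, so it voices to [b]. /uwuixiuknunpe/ → uwuixiuknunbe.
Rule 3 (final vowel raising): /e/ is a mid vowel in word-final position, so it raises to [i]. /uwuixiuknunbe/ → uwuixiuknunbi.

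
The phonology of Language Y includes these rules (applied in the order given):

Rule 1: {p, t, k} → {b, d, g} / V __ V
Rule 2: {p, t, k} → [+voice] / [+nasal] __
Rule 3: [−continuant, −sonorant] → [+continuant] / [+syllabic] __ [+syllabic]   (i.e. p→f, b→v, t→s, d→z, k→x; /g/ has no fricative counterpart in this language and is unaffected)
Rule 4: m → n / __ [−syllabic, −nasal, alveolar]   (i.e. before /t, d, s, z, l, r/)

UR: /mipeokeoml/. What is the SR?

miveogeonl

Rule 1 (intervocalic voicing): /p/ is a voiceless stop between vowels /i/ and /e/, so it voices to [b]. /k/ is a voiceless stop between vowels /o/ and /e/, so it voices to [g]. /mipeokeoml/ → mibeogeoml.
Rule 2 (post-nasal voicing): no segment meets the environment; /mibeogeoml/ is unchanged.
Rule 3 (intervocalic spirantization): /b/ is a stop between vowels /i/ and /e/, so it spirantizes to the fricative [v]. /mibeogeoml/ → miveogeoml.
Rule 4 (nasal place assimilation): /m/ precedes the alveolar consonant /l/, so it assimilates in place to [n]. /miveogeoml/ → miveogeonl.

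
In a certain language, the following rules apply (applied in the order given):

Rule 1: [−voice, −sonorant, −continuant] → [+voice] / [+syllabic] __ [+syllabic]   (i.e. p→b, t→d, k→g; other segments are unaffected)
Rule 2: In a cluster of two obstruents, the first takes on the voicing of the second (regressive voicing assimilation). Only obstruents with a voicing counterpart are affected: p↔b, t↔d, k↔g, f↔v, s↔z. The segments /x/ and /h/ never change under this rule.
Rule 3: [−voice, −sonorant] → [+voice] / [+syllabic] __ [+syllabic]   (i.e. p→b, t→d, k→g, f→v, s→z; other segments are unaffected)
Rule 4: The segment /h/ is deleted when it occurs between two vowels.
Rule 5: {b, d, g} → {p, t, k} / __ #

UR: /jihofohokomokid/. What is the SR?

jiovoogomogit

Rule 1 (intervocalic voicing): /k/ is a voiceless stop between vowels /o/ and /o/, so it voices to [g]. /k/ is a voiceless stop between vowels /o/ and /i/, so it voices to [g]. /jihofohokomokid/ → jihofohogomogid.
Rule 2 (regressive voicing assimilation): no segment meets the environment; /jihofohogomogid/ is unchanged.
Rule 3 (intervocalic voicing): /f/ is a voiceless obstruent between vowels /o/ and /o/, so it voices to [v]. /jihofohogomogid/ → jihovohogomogid.
Rule 4 (intervocalic h-deletion): /h/ occurs between vowels /i/ and /o/, so it deletes. /h/ occurs between vowels /o/ and /o/, so it deletes. /jihovohogomogid/ → jiovoogomogid.
Rule 5 (final devoicing): /d/ is a voiced stop in word-final position, so it devoices to [t]. /jiovoogomogid/ → jiovoogomogit.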